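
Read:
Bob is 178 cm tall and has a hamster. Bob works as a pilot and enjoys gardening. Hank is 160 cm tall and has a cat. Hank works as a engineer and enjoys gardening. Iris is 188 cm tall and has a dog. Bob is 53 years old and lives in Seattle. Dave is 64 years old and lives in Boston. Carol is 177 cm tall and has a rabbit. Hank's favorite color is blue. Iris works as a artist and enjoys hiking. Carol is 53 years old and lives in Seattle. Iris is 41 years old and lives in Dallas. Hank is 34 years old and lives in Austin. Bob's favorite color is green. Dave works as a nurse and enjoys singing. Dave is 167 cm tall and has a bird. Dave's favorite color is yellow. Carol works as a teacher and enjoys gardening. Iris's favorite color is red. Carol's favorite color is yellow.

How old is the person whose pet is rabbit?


Person with pet=rabbit is Carol, age 53

53


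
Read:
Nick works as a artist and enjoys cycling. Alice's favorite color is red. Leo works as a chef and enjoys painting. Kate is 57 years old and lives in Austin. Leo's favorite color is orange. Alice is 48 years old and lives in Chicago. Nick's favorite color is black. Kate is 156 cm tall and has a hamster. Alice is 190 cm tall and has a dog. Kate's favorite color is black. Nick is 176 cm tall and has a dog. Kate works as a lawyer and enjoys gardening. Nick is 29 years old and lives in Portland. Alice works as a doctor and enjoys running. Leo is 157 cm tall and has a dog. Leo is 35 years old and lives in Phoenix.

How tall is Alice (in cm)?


Alice is 190 cm tall

190


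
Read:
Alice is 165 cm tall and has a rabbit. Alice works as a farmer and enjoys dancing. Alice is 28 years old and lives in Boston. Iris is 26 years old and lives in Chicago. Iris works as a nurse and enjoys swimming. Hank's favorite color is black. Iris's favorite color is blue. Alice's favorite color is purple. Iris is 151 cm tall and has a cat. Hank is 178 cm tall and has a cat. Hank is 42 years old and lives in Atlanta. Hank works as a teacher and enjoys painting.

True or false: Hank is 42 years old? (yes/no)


Hank is actually 42. yes

yes


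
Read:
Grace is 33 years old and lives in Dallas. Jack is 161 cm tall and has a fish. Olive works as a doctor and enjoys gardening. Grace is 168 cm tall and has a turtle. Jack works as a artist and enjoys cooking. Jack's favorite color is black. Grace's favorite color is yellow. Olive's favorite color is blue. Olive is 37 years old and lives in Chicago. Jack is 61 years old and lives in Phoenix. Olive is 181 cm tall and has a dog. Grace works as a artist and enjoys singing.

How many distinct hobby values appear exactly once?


Unique hobby values: 3

3


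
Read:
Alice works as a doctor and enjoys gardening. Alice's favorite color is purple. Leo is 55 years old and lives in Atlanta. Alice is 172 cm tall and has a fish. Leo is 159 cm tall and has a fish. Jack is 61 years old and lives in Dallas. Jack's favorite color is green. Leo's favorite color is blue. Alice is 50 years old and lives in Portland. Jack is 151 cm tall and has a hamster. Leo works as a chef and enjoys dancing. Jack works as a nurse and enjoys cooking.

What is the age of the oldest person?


Oldest: Jack at 61

61


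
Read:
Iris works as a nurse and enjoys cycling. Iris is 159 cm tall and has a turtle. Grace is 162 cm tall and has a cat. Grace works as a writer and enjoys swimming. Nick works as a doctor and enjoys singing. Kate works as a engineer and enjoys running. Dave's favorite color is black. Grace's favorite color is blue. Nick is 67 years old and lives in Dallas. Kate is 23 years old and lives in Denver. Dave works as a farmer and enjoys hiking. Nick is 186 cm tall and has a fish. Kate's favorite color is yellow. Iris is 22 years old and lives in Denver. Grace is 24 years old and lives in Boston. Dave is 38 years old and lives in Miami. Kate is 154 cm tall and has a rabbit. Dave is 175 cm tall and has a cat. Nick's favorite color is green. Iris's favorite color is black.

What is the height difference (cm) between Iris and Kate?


|159 - 154| = 5

5


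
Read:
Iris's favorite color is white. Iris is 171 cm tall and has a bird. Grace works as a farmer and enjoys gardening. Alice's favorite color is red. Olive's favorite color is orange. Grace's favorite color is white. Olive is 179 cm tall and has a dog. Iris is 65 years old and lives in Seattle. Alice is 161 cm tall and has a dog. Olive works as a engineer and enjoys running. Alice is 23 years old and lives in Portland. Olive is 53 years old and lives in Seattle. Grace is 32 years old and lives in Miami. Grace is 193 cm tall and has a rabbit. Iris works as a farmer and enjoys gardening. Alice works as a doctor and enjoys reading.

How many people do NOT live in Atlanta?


Not in Atlanta: 4

4


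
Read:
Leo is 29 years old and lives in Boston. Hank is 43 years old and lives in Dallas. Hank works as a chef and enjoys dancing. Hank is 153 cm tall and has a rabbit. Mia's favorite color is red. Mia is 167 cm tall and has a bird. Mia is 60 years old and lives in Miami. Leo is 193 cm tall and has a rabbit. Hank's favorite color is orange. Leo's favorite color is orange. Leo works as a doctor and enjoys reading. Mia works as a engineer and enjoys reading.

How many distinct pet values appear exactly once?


Unique pet values: 1

1


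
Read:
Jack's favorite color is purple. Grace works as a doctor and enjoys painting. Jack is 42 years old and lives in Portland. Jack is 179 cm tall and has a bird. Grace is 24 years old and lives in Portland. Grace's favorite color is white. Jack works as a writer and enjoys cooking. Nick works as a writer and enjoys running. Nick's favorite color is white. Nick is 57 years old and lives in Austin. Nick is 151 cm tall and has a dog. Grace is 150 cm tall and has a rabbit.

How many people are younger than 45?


Filter: 2

2


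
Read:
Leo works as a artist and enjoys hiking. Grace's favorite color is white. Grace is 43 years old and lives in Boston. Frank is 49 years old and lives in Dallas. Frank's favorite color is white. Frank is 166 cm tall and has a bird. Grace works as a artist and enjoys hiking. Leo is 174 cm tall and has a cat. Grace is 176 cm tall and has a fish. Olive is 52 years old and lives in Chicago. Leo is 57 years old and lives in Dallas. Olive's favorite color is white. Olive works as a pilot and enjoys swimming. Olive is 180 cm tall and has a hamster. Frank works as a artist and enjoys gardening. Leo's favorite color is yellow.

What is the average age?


Sum=201, n=4, avg=50.25

50.25


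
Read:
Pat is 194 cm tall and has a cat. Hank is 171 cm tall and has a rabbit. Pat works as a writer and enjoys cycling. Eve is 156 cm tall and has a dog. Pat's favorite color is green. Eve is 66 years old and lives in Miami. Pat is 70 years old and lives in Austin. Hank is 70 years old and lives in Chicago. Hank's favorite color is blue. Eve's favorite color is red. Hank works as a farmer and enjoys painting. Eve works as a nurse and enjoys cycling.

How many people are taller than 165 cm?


Taller than 165: 2

2


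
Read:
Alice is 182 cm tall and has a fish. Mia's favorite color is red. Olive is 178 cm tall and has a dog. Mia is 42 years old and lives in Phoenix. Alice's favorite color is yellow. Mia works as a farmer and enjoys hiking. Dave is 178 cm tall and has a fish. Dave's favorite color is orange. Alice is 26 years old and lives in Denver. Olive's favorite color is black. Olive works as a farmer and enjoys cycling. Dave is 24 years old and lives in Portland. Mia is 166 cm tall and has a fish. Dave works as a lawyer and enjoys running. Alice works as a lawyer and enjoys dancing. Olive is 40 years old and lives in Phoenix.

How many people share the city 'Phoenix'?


Count: 2

2


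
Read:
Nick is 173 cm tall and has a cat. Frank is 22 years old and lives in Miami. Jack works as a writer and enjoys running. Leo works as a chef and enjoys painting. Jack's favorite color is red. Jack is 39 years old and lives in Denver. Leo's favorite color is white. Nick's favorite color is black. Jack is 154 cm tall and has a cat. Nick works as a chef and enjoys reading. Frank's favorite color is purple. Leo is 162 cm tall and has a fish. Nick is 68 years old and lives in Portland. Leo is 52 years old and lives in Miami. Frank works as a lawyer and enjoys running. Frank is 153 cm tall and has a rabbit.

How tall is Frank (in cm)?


Frank is 153 cm tall

153


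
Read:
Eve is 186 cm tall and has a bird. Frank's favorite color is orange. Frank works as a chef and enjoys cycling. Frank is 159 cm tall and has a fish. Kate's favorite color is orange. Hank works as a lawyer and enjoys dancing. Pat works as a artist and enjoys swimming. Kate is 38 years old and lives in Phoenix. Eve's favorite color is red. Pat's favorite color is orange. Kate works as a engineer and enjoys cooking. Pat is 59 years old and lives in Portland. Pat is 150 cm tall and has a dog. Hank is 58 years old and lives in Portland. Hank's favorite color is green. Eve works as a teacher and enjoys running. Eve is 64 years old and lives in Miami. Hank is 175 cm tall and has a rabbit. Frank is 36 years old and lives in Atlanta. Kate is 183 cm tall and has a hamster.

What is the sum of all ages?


36+58+64+38+59 = 255

255


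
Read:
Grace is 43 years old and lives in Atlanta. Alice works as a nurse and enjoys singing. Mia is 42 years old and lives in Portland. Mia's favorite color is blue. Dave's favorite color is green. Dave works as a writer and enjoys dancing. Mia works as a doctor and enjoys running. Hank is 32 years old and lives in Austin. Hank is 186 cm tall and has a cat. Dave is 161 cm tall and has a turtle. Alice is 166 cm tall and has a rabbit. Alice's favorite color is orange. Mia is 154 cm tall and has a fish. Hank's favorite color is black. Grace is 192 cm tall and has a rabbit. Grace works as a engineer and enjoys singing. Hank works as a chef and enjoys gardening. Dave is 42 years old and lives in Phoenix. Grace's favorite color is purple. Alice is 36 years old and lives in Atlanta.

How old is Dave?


Dave is 42 years old

42


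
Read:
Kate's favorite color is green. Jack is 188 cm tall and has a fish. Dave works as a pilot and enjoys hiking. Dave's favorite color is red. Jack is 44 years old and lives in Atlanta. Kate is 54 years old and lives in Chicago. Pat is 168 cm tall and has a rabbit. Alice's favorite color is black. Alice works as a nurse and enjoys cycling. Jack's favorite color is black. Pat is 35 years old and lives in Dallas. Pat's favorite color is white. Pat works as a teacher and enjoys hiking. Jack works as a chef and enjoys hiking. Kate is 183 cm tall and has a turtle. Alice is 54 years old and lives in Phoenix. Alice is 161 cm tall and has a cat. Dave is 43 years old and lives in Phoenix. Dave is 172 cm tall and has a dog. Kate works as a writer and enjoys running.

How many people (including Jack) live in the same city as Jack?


Jack lives in Atlanta. Count = 1

1


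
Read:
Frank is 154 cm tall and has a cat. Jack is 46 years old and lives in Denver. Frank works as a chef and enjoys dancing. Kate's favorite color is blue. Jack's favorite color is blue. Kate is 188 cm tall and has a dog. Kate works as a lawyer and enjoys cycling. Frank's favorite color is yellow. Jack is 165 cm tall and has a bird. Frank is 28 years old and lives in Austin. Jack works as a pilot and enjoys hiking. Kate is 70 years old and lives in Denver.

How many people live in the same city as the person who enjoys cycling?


Person with hobby cycling is Kate, city Denver. Count = 2

2


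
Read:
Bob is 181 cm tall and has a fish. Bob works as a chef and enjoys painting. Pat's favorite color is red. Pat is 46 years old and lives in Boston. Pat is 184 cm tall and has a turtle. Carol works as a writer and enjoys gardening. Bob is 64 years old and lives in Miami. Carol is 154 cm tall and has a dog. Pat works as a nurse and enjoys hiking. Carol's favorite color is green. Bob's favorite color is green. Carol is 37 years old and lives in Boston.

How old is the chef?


The chef is Bob, age 64

64


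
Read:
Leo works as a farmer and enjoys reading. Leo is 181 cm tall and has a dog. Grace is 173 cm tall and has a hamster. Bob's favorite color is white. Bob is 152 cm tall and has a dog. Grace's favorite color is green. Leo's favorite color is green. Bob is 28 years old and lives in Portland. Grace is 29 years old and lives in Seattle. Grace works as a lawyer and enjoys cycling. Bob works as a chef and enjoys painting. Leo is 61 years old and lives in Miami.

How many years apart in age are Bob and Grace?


28 vs 29, diff = 1

1


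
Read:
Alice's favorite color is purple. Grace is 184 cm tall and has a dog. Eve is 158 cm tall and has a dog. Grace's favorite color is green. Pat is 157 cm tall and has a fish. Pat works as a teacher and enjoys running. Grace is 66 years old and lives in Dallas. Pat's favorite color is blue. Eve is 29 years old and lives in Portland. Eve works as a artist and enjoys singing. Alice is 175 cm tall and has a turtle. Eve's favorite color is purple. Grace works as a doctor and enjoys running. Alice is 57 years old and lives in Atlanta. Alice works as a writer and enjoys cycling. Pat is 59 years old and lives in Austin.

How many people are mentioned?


People: Pat, Eve, Alice, Grace. Count = 4

4


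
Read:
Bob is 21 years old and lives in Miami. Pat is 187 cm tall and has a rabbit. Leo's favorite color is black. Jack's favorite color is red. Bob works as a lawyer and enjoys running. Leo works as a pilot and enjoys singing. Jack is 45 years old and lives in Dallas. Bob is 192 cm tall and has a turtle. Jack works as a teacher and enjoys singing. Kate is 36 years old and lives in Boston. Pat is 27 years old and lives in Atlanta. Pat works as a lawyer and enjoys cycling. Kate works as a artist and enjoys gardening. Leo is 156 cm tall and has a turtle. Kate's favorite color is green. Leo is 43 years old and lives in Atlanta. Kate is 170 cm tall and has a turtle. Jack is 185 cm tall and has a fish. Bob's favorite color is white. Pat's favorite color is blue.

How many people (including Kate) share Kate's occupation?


Kate is a artist. Count = 1

1


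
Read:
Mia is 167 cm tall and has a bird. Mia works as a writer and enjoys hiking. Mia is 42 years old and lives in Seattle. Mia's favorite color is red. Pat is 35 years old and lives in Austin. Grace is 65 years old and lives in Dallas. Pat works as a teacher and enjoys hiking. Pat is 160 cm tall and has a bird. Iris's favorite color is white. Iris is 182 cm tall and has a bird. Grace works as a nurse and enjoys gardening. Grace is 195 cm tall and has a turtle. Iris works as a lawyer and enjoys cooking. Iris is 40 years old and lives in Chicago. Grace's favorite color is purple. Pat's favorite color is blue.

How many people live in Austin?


Count in Austin: 1

1


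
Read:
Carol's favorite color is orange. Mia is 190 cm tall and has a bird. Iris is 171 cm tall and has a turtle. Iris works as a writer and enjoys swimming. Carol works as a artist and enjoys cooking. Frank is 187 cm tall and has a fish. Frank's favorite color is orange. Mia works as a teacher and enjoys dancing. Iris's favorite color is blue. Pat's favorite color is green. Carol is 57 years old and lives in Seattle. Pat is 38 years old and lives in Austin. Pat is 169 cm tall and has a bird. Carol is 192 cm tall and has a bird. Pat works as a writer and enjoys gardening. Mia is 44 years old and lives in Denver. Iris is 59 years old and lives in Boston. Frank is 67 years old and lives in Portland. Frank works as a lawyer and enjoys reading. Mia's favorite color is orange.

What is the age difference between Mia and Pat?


|44 - 38| = 6

6


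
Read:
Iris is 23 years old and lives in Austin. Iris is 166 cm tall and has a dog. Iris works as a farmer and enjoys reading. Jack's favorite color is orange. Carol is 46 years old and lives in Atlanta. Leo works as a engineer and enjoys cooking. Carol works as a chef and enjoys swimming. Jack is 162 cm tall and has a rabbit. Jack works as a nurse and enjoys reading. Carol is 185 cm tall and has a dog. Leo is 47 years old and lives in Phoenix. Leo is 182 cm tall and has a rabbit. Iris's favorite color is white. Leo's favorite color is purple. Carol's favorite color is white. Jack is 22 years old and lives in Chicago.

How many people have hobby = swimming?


Count: 1

1


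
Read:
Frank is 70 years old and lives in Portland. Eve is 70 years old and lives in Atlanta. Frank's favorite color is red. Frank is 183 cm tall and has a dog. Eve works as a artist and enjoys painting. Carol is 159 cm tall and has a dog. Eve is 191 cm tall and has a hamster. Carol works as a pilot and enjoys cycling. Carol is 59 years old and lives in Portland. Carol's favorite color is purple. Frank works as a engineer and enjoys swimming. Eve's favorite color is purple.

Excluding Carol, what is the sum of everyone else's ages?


Sum (excluding Carol): 140

140


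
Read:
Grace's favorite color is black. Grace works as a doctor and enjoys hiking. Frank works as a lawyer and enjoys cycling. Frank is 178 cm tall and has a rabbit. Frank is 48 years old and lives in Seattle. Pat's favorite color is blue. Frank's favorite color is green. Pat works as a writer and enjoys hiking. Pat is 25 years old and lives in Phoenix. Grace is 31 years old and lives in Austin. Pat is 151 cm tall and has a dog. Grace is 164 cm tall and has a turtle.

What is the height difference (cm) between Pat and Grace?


|151 - 164| = 13

13


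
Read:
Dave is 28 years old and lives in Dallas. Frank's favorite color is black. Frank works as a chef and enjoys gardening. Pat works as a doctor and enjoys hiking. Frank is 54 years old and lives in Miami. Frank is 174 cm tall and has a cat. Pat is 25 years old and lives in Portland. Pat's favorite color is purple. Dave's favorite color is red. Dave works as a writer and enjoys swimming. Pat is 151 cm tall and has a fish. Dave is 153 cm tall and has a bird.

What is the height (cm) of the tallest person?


Tallest: Frank at 174 cm

174


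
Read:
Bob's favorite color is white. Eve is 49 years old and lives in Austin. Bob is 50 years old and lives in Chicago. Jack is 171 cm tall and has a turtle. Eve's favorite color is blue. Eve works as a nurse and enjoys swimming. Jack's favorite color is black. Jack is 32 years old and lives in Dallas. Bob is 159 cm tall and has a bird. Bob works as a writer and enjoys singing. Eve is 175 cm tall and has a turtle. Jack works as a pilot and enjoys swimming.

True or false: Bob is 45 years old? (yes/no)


Bob is actually 50. no

no


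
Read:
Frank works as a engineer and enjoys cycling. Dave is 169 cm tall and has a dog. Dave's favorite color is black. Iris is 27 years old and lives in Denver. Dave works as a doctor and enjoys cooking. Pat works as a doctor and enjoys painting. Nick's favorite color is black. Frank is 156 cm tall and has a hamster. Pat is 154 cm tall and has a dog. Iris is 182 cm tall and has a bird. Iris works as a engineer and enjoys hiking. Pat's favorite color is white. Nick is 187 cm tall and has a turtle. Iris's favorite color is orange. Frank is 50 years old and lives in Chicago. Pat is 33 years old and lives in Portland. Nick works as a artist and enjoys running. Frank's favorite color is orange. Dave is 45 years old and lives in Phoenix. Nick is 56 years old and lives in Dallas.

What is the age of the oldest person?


Oldest: Nick at 56

56


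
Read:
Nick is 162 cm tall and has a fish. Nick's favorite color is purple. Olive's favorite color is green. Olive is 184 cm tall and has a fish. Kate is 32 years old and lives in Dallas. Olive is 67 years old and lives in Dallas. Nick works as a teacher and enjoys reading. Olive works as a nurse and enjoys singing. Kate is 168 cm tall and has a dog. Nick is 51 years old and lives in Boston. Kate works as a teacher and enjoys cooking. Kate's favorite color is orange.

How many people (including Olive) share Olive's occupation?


Olive is a nurse. Count = 1

1


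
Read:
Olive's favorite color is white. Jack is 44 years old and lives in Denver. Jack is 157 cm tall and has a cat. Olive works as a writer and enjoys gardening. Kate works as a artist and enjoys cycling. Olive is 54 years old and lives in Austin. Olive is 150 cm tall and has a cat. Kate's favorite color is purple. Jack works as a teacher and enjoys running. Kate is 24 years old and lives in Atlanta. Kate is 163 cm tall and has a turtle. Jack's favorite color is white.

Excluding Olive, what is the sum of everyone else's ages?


Sum (excluding Olive): 68

68


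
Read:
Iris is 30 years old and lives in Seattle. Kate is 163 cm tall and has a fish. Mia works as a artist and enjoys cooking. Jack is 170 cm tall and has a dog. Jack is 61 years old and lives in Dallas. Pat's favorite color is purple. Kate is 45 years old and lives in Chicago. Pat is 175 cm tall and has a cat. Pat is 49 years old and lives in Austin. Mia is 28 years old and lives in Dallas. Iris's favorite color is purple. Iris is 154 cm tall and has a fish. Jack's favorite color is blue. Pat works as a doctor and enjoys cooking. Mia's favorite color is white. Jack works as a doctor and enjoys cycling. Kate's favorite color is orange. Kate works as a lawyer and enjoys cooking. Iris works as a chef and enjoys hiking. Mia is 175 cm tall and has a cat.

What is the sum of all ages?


30+61+45+49+28 = 213

213


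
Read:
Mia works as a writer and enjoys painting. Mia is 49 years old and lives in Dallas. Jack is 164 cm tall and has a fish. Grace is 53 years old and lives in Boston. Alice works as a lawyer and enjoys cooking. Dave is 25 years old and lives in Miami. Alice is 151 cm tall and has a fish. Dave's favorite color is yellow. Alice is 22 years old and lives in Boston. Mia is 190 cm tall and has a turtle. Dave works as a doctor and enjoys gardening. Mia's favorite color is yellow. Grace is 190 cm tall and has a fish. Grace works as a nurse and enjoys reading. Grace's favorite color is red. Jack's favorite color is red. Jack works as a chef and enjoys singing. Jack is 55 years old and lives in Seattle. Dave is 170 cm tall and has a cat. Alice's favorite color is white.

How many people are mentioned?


People: Dave, Jack, Mia, Alice, Grace. Count = 5

5


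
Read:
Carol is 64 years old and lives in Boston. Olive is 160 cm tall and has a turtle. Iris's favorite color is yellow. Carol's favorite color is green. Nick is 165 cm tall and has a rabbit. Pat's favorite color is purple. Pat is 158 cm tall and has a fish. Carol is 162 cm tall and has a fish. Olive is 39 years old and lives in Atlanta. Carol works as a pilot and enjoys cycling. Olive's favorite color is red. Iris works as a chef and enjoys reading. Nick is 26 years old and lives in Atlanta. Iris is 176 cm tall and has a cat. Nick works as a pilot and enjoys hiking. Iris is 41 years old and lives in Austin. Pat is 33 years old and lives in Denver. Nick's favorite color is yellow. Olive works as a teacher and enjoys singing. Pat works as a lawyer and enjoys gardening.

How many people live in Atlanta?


Count in Atlanta: 2

2


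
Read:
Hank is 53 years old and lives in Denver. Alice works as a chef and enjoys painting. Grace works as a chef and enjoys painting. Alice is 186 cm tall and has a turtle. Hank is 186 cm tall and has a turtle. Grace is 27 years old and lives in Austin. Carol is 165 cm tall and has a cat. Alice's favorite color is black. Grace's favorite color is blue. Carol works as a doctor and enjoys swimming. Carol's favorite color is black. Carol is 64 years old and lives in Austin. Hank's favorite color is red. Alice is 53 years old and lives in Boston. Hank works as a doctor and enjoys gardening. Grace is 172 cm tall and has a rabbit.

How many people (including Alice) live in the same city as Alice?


Alice lives in Boston. Count = 1

1


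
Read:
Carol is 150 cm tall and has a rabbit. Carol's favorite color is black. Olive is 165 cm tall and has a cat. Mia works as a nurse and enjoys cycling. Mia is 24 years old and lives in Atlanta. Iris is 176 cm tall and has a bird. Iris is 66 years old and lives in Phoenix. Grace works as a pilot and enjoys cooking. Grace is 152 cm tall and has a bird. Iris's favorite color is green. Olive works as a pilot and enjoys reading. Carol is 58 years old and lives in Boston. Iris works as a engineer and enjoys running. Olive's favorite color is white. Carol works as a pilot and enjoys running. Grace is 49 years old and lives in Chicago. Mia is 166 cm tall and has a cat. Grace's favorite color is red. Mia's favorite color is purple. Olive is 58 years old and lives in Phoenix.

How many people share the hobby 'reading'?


Count: 1

1


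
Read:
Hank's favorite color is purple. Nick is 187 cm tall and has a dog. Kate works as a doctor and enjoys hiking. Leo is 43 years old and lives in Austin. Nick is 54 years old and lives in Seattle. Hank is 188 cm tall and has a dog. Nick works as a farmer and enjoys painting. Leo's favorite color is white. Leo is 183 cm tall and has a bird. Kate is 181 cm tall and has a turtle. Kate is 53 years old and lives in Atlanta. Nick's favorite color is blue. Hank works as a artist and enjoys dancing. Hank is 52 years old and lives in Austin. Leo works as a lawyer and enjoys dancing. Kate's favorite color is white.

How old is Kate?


Kate is 53 years old

53


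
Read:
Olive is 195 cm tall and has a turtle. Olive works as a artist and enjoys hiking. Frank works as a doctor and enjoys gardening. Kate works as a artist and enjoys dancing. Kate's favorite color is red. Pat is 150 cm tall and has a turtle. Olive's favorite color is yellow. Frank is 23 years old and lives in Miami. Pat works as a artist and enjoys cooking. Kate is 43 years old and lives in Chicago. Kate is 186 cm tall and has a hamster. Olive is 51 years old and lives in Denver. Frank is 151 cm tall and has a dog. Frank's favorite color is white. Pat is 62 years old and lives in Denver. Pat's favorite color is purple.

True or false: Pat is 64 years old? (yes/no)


Pat is actually 62. no

no


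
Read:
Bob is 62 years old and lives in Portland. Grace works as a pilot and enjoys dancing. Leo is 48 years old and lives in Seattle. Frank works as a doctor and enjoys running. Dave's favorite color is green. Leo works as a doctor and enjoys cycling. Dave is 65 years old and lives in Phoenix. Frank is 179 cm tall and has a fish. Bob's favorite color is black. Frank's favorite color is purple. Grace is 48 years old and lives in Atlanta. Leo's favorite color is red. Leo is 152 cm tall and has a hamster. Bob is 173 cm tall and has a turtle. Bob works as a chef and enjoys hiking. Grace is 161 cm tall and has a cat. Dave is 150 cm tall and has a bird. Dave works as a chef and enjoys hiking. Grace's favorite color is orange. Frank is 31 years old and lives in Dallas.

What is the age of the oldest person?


Oldest: Dave at 65

65


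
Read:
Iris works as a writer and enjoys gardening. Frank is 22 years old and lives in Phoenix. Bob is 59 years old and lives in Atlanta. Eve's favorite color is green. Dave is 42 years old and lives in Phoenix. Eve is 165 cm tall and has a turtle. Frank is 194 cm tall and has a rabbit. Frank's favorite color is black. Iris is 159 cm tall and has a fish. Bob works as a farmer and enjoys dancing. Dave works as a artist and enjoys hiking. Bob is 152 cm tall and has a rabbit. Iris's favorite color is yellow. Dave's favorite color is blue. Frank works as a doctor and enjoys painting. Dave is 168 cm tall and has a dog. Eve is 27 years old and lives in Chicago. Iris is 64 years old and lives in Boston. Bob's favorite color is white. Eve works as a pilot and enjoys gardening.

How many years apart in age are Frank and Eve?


22 vs 27, diff = 5

5


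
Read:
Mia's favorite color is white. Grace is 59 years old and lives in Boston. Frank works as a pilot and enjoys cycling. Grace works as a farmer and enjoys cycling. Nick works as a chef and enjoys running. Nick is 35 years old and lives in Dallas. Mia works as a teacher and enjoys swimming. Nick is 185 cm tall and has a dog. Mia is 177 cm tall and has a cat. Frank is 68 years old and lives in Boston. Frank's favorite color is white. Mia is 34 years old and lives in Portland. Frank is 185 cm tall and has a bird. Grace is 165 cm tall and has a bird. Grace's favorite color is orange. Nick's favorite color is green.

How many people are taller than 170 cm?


Taller than 170: 3

3


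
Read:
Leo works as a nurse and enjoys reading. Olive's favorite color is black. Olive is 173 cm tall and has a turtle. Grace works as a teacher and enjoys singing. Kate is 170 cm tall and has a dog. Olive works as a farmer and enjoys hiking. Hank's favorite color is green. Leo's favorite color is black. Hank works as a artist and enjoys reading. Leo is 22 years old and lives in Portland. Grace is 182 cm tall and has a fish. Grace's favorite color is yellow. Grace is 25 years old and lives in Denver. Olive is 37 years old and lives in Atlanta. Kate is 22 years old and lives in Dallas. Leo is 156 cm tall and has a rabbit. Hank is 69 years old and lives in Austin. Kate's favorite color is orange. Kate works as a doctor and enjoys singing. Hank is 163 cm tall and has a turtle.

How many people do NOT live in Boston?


Not in Boston: 5

5


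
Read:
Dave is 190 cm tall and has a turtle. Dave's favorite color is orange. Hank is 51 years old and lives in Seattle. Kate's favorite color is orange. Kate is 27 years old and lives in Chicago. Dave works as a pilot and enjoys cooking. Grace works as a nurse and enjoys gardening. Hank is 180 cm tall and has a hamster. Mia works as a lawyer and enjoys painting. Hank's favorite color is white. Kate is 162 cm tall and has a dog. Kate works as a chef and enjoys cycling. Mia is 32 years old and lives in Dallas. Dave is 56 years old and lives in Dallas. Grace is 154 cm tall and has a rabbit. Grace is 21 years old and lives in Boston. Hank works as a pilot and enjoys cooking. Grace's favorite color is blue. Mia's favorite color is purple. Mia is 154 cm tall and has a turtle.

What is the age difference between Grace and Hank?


|21 - 51| = 30

30


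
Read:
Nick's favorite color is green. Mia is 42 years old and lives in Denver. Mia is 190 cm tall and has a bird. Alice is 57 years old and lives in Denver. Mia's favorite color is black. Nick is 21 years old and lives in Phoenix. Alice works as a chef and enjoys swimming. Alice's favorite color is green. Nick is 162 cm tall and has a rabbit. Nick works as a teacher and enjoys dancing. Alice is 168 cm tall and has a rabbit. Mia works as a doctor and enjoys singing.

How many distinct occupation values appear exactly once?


Unique occupation values: 3

3


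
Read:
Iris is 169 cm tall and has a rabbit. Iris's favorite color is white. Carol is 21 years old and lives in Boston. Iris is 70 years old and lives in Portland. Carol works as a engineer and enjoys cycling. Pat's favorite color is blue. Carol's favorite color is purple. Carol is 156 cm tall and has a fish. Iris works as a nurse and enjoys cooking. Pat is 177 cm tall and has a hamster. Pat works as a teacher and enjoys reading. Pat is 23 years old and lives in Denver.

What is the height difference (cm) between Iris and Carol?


|169 - 156| = 13

13


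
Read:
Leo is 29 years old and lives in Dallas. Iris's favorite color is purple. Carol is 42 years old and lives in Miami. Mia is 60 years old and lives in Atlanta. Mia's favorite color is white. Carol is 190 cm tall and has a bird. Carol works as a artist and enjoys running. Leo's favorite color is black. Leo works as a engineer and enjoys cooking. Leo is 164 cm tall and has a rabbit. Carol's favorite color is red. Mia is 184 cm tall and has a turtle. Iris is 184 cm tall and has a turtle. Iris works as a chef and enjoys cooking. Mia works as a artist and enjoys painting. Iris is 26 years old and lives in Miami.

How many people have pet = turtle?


Count: 2

2


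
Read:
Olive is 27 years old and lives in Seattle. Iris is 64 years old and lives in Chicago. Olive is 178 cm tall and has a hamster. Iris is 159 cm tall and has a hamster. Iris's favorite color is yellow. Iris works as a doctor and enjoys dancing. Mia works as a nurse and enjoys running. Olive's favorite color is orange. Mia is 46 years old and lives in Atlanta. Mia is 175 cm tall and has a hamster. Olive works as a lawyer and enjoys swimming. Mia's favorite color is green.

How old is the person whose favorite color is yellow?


Person with favorite color=yellow is Iris, age 64

64


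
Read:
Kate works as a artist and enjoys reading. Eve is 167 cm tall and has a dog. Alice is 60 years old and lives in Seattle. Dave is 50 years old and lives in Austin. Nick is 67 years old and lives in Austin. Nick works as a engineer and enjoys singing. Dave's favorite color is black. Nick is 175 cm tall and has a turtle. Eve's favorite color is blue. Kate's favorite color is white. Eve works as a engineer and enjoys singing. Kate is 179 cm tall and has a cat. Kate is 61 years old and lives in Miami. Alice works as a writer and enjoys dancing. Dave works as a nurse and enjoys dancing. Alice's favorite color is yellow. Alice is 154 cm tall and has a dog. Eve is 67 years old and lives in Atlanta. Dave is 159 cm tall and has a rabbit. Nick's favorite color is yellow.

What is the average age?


Sum=305, n=5, avg=61

61


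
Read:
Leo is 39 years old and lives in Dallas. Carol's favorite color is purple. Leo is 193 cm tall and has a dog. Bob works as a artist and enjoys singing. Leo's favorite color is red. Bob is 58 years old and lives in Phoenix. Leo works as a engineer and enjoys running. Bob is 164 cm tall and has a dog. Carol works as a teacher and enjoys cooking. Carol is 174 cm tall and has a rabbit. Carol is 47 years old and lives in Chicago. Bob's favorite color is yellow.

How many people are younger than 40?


Filter: 1

1


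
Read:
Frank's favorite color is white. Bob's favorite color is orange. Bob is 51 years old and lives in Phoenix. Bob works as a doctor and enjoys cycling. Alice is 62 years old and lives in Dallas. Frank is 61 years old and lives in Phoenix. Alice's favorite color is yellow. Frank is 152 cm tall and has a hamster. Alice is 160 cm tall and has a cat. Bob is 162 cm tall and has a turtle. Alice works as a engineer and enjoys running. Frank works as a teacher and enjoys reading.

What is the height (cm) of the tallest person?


Tallest: Bob at 162 cm

162


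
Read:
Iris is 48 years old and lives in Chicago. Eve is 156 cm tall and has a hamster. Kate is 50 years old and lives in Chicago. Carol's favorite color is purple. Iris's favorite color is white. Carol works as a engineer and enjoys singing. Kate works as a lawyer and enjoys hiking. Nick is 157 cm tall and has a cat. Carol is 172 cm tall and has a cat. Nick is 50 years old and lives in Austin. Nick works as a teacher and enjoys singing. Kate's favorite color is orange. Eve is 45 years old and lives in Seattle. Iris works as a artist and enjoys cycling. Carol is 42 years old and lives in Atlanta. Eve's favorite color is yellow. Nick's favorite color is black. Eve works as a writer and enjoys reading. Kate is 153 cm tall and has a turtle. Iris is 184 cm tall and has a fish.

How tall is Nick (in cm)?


Nick is 157 cm tall

157


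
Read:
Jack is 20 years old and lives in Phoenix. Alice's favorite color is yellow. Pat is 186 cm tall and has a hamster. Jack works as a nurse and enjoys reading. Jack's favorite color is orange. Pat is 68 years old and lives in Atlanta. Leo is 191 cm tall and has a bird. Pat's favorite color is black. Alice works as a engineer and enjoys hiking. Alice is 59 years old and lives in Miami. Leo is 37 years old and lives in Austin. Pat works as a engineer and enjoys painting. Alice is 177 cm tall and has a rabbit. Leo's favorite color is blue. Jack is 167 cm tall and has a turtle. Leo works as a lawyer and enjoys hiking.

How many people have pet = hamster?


Count: 1

1


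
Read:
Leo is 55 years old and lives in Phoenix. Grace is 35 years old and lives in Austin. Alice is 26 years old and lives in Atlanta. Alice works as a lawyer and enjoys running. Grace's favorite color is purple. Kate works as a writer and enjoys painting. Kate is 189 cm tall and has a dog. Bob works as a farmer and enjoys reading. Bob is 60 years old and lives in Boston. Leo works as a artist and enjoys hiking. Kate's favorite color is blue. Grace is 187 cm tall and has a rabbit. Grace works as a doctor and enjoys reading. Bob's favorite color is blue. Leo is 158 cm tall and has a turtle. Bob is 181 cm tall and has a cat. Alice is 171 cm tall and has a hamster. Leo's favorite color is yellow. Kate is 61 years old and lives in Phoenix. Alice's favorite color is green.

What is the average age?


Sum=237, n=5, avg=47.4

47.4


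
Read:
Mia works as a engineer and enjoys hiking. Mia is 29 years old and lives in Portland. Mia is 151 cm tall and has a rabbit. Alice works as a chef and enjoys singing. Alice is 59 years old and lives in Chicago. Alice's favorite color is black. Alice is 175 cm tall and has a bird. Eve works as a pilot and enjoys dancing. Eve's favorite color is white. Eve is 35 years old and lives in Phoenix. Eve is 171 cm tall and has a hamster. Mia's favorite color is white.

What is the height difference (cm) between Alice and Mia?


|175 - 151| = 24

24


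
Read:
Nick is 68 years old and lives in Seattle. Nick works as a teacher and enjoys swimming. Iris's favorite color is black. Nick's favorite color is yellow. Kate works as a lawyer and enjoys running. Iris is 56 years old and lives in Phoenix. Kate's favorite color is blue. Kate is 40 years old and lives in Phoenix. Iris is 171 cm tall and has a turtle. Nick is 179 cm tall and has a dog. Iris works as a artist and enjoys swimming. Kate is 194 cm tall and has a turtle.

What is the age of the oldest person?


Oldest: Nick at 68

68


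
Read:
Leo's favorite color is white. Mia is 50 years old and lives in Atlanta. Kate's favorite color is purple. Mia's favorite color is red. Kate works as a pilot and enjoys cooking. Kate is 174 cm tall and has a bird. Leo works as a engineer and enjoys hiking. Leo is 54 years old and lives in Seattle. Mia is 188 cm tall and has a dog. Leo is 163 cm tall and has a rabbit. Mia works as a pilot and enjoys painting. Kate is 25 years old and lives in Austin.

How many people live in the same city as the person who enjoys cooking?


Person with hobby cooking is Kate, city Austin. Count = 1

1


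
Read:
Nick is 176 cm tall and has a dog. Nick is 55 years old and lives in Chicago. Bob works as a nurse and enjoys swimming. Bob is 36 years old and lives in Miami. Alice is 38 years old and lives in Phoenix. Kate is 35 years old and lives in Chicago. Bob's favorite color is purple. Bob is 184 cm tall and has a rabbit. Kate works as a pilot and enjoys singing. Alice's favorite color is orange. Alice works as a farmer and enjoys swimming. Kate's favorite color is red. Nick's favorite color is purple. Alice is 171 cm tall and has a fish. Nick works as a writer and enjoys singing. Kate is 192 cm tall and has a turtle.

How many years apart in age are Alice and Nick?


38 vs 55, diff = 17

17


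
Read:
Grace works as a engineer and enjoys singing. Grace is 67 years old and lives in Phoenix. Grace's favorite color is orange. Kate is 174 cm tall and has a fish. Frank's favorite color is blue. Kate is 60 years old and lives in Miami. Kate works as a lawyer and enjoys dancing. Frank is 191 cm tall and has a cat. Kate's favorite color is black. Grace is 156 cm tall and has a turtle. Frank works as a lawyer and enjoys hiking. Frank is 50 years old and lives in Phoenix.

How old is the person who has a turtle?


Person with turtle is Grace, age 67

67


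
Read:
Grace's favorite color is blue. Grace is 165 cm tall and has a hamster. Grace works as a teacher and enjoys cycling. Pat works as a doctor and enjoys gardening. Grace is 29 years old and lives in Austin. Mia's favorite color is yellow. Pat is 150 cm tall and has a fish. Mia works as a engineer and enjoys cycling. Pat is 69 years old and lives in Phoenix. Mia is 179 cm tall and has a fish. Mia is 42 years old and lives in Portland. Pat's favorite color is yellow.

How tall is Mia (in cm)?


Mia is 179 cm tall

179
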